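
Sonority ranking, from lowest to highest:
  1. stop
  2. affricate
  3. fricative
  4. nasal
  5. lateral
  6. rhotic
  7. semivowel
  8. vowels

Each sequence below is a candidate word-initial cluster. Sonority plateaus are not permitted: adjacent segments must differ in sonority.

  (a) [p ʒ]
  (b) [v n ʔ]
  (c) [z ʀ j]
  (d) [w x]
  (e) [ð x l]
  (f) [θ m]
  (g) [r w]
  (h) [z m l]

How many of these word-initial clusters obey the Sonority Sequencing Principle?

(a) [p ʒ]: profile 1-3 — obeys.
(b) [v n ʔ]: profile 3-4-1 — violates.
(c) [z ʀ j]: profile 3-6-7 — obeys.
(d) [w x]: profile 7-3 — violates.
(e) [ð x l]: profile 3-3-5 — violates.
(f) [θ m]: profile 3-4 — obeys.
(g) [r w]: profile 6-7 — obeys.
(h) [z m l]: profile 3-4-5 — obeys.

5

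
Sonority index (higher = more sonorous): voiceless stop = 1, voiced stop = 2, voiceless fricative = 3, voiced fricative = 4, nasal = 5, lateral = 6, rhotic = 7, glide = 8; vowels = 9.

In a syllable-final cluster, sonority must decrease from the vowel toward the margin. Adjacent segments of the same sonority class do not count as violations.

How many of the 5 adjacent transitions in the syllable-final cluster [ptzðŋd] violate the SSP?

/p/: voiceless stop = 1.
/t/: voiceless stop = 1.
/z/: voiced fricative = 4.
/ð/: voiced fricative = 4.
/ŋ/: nasal = 5.
/d/: voiced stop = 2.
/p/→/t/: 1→1 (plateau, allowed) — ok.
/t/→/z/: 1→4 (does not fall) — violation.
/z/→/ð/: 4→4 (plateau, allowed) — ok.
/ð/→/ŋ/: 4→5 (does not fall) — violation.
/ŋ/→/d/: 5→2 (falls) — ok.

2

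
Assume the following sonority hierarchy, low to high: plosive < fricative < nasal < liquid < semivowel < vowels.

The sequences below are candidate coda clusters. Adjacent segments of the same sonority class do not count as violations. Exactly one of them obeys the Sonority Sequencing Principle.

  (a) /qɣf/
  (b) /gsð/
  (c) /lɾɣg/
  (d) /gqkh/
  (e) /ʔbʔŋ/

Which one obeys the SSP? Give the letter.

(a) 1-2-2 → violates
(b) 1-2-2 → violates
(c) 4-4-2-1 → obeys
(d) 1-1-1-2 → violates
(e) 1-1-1-3 → violates

c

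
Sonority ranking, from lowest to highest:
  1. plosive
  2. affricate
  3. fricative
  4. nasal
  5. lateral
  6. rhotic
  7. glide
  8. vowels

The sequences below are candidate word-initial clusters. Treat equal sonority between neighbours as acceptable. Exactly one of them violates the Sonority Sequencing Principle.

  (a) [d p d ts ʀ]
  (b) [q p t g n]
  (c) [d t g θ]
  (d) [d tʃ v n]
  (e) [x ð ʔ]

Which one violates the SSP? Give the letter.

(a) 1-1-1-2-6 → obeys
(b) 1-1-1-1-4 → obeys
(c) 1-1-1-3 → obeys
(d) 1-2-3-4 → obeys
(e) 3-3-1 → violates

e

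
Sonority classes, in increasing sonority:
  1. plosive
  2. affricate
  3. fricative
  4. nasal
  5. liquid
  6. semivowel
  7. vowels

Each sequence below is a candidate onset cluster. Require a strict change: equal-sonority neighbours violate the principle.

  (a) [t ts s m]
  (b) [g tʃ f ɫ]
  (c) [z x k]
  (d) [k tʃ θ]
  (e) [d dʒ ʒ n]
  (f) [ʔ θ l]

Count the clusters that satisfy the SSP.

(a) [t ts s m]: profile 1-2-3-4 — obeys.
(b) [g tʃ f ɫ]: profile 1-2-3-5 — obeys.
(c) [z x k]: profile 3-3-1 — violates.
(d) [k tʃ θ]: profile 1-2-3 — obeys.
(e) [d dʒ ʒ n]: profile 1-2-3-4 — obeys.
(f) [ʔ θ l]: profile 1-3-5 — obeys.

5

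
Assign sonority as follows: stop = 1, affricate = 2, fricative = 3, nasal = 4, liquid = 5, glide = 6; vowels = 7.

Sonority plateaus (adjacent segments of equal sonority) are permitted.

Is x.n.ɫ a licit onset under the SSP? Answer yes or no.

yes

/x/: fricative = 3.
/n/: nasal = 4.
/ɫ/: liquid = 5.
The profile 3-4-5 strictly rises, so the onset satisfies the SSP.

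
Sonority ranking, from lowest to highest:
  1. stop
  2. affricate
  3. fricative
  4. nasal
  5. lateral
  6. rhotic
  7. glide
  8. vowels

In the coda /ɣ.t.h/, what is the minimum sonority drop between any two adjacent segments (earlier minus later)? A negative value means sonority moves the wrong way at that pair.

/ɣ/ is a fricative (sonority 3).
/t/ is a stop (sonority 1).
/h/ is a fricative (sonority 3).
/ɣ/→/t/: change +2.
/t/→/h/: change -2.
Minimum = -2.

-2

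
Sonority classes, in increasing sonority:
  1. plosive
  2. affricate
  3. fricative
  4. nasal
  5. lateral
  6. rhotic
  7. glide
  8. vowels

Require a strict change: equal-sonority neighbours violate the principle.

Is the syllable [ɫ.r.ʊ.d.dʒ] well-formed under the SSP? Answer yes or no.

no

Onset: /ɫ/ is a lateral (sonority 5), /r/ is a rhotic (sonority 6); then the nucleus /ʊ/ (sonority 8).
Onset profile 5-6-8 — rises to the nucleus.
Coda: /d/ is a plosive (sonority 1), /dʒ/ is an affricate (sonority 2).
Coda profile 8-1-2 — does not strictly fall throughout.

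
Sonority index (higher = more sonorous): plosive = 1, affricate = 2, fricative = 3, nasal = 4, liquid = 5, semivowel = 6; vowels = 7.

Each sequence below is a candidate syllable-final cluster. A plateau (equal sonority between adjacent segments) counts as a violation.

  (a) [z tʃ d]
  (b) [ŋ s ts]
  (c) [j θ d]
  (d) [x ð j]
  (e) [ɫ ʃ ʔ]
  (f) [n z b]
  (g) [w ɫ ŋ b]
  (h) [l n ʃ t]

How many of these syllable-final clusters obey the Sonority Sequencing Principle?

7

(a) [z tʃ d]: profile 3-2-1 — obeys.
(b) [ŋ s ts]: profile 4-3-2 — obeys.
(c) [j θ d]: profile 6-3-1 — obeys.
(d) [x ð j]: profile 3-3-6 — violates.
(e) [ɫ ʃ ʔ]: profile 5-3-1 — obeys.
(f) [n z b]: profile 4-3-1 — obeys.
(g) [w ɫ ŋ b]: profile 6-5-4-1 — obeys.
(h) [l n ʃ t]: profile 5-4-3-1 — obeys.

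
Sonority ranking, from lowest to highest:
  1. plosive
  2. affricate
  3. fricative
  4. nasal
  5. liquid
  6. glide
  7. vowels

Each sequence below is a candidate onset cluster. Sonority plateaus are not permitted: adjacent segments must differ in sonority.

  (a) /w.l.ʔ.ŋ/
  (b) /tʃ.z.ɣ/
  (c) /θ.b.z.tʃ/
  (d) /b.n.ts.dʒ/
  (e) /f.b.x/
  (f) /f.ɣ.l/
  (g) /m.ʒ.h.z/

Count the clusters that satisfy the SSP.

0

(a) /w.l.ʔ.ŋ/: profile 6-5-1-4 — violates.
(b) /tʃ.z.ɣ/: profile 2-3-3 — violates.
(c) /θ.b.z.tʃ/: profile 3-1-3-2 — violates.
(d) /b.n.ts.dʒ/: profile 1-4-2-2 — violates.
(e) /f.b.x/: profile 3-1-3 — violates.
(f) /f.ɣ.l/: profile 3-3-5 — violates.
(g) /m.ʒ.h.z/: profile 4-3-3-3 — violates.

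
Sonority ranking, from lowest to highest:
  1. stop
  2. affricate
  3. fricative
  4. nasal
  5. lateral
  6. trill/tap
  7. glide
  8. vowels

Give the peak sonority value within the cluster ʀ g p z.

/ʀ/: trill/tap = 6.
/g/: stop = 1.
/p/: stop = 1.
/z/: fricative = 3.
The maximum is 6.

6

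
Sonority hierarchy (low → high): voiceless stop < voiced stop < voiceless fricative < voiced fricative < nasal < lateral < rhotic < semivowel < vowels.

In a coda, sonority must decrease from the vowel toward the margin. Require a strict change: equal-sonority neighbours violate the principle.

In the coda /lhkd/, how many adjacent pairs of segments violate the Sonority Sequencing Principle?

/l/: lateral = 6.
/h/: voiceless fricative = 3.
/k/: voiceless stop = 1.
/d/: voiced stop = 2.
/l/→/h/: 6→3 (falls) — ok.
/h/→/k/: 3→1 (falls) — ok.
/k/→/d/: 1→2 (does not fall) — violation.

1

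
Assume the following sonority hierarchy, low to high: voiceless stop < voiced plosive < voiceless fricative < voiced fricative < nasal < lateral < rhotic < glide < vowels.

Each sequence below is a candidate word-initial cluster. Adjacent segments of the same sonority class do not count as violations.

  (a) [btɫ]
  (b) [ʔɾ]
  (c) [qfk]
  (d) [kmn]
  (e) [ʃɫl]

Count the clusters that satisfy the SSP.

3

(a) 2-1-6 → violates
(b) 1-7 → obeys
(c) 1-3-1 → violates
(d) 1-5-5 → obeys
(e) 3-6-6 → obeys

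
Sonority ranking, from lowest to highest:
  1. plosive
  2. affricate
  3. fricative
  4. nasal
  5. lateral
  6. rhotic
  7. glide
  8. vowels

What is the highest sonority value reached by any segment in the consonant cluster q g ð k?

3

/q/ — plosive, sonority 1.
/g/ — plosive, sonority 1.
/ð/ — fricative, sonority 3.
/k/ — plosive, sonority 1.
The maximum is 3.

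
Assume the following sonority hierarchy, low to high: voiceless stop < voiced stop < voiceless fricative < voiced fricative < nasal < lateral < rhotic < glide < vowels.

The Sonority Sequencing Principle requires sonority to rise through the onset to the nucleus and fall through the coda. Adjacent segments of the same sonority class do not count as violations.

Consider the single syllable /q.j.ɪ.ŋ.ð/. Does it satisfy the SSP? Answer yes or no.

Onset: /q/ is a voiceless stop (sonority 1), /j/ is a glide (sonority 8); then the nucleus /ɪ/ (sonority 9).
Onset profile 1-8-9 — rises to the nucleus.
Coda: /ŋ/ is a nasal (sonority 5), /ð/ is a voiced fricative (sonority 4).
Coda profile 9-5-4 — falls from the nucleus.

yes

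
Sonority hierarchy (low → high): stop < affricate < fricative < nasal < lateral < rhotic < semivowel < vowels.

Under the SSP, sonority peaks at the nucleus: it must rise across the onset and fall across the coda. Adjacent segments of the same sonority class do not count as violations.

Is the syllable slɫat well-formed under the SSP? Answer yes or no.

Onset: /s/ is a fricative (sonority 3), /l/ is a lateral (sonority 5), /ɫ/ is a lateral (sonority 5); then the nucleus /a/ (sonority 8).
Onset profile 3-5-5-8 — rises to the nucleus.
Coda: /t/ is a stop (sonority 1).
Coda profile 8-1 — falls from the nucleus.

yes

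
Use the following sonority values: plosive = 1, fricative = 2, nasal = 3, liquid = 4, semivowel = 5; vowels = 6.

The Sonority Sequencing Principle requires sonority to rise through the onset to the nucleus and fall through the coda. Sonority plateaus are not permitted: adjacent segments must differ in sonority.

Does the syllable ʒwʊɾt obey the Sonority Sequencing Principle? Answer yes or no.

yes

Onset: /ʒ/ is a fricative (sonority 2), /w/ is a semivowel (sonority 5); then the nucleus /ʊ/ (sonority 6).
Onset profile 2-5-6 — rises to the nucleus.
Coda: /ɾ/ is a liquid (sonority 4), /t/ is a plosive (sonority 1).
Coda profile 6-4-1 — falls from the nucleus.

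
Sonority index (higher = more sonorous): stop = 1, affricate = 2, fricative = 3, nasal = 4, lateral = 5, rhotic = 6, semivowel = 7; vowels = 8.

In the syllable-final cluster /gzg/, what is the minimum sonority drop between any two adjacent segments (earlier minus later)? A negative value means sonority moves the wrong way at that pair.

/g/ — stop, sonority 1.
/z/ — fricative, sonority 3.
/g/ — stop, sonority 1.
/g/→/z/: change -2.
/z/→/g/: change +2.
Minimum = -2.

-2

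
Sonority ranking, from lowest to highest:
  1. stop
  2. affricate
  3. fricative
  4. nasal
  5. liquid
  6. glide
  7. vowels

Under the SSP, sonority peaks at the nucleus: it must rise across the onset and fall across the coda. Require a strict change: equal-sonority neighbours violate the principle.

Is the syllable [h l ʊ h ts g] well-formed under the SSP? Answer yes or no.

yes

Onset: /h/ is a fricative (sonority 3), /l/ is a liquid (sonority 5); then the nucleus /ʊ/ (sonority 7).
Onset profile 3-5-7 — rises to the nucleus.
Coda: /h/ is a fricative (sonority 3), /ts/ is an affricate (sonority 2), /g/ is a stop (sonority 1).
Coda profile 7-3-2-1 — falls from the nucleus.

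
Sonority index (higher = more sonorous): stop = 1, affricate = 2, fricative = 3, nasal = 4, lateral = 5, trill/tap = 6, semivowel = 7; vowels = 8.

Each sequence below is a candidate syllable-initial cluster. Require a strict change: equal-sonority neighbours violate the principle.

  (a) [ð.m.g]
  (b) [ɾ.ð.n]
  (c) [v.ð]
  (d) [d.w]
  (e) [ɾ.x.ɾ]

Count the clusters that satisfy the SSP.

(a) [ð.m.g]: profile 3-4-1 — violates.
(b) [ɾ.ð.n]: profile 6-3-4 — violates.
(c) [v.ð]: profile 3-3 — violates.
(d) [d.w]: profile 1-7 — obeys.
(e) [ɾ.x.ɾ]: profile 6-3-6 — violates.

1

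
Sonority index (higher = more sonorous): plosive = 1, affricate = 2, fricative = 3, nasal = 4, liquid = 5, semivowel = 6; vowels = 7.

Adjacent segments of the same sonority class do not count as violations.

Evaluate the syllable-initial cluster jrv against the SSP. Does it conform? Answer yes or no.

no

/j/ is a semivowel (sonority 6).
/r/ is a liquid (sonority 5).
/v/ is a fricative (sonority 3).
The profile is 6-5-3. Between /j/ (6) and /r/ (5) sonority does not rise, so the cluster violates the SSP.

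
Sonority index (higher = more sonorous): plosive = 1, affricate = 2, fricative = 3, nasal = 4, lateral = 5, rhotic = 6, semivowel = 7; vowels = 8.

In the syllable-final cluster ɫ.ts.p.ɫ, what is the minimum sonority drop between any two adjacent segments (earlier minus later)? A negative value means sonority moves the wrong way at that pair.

/ɫ/: lateral = 5.
/ts/: affricate = 2.
/p/: plosive = 1.
/ɫ/: lateral = 5.
/ɫ/→/ts/: change +3.
/ts/→/p/: change +1.
/p/→/ɫ/: change -4.
Minimum = -4.

-4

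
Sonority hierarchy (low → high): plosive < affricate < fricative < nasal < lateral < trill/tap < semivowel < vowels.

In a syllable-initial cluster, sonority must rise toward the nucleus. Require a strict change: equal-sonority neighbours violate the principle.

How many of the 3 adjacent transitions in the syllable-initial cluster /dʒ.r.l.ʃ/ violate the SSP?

2

/dʒ/ is an affricate (sonority 2).
/r/ is a trill/tap (sonority 6).
/l/ is a lateral (sonority 5).
/ʃ/ is a fricative (sonority 3).
/dʒ/→/r/: 2→6 (rises) — ok.
/r/→/l/: 6→5 (does not rise) — violation.
/l/→/ʃ/: 5→3 (does not rise) — violation.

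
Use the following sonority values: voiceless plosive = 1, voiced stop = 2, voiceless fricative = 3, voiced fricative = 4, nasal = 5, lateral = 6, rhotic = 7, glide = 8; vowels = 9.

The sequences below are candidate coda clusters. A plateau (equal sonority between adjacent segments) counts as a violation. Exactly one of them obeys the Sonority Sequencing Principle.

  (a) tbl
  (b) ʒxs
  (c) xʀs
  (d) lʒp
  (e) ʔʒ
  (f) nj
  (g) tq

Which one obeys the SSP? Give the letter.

(a) sonority 1-2-6: ill-formed.
(b) sonority 4-3-3: ill-formed.
(c) sonority 3-7-3: ill-formed.
(d) sonority 6-4-1: well-formed.
(e) sonority 1-4: ill-formed.
(f) sonority 5-8: ill-formed.
(g) sonority 1-1: ill-formed.

d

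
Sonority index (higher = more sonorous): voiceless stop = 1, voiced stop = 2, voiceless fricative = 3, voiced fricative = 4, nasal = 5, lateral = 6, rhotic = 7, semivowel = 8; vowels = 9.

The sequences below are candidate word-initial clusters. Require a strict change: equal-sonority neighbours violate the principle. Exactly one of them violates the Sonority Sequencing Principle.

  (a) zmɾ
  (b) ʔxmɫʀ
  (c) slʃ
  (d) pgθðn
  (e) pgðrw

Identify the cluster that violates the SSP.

(a) sonority 4-5-7: well-formed.
(b) sonority 1-3-5-6-7: well-formed.
(c) sonority 3-6-3: ill-formed.
(d) sonority 1-2-3-4-5: well-formed.
(e) sonority 1-2-4-7-8: well-formed.

c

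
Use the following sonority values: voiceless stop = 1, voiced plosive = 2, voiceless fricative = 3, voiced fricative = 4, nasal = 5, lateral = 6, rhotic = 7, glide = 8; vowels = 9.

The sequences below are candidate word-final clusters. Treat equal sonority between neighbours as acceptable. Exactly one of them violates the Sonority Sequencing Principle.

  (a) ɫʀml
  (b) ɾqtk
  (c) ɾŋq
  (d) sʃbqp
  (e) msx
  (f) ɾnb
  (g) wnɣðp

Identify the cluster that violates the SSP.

a

(a) 6-7-5-6 → violates
(b) 7-1-1-1 → obeys
(c) 7-5-1 → obeys
(d) 3-3-2-1-1 → obeys
(e) 5-3-3 → obeys
(f) 7-5-2 → obeys
(g) 8-5-4-4-1 → obeys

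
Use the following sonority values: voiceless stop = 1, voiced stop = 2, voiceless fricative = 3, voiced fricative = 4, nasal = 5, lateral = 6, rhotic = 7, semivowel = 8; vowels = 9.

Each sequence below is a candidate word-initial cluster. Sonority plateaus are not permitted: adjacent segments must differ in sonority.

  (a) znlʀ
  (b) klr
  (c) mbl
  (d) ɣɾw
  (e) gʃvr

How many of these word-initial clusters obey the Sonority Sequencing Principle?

(a) sonority 4-5-6-7: well-formed.
(b) sonority 1-6-7: well-formed.
(c) sonority 5-2-6: ill-formed.
(d) sonority 4-7-8: well-formed.
(e) sonority 2-3-4-7: well-formed.

4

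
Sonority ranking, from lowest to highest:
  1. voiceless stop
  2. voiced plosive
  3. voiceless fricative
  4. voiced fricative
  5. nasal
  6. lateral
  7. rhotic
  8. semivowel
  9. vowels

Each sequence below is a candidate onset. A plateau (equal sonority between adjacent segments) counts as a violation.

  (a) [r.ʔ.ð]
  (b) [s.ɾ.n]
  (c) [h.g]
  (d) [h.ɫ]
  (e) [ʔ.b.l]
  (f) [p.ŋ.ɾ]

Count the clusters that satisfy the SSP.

(a) 7-1-4 → violates
(b) 3-7-5 → violates
(c) 3-2 → violates
(d) 3-6 → obeys
(e) 1-2-6 → obeys
(f) 1-5-7 → obeys

3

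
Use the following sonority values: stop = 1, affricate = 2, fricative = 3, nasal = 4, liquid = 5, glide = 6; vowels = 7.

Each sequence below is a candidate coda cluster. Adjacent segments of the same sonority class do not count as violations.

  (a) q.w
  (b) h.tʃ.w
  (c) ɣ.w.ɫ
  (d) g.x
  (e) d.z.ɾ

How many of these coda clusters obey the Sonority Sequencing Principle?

(a) sonority 1-6: ill-formed.
(b) sonority 3-2-6: ill-formed.
(c) sonority 3-6-5: ill-formed.
(d) sonority 1-3: ill-formed.
(e) sonority 1-3-5: ill-formed.

0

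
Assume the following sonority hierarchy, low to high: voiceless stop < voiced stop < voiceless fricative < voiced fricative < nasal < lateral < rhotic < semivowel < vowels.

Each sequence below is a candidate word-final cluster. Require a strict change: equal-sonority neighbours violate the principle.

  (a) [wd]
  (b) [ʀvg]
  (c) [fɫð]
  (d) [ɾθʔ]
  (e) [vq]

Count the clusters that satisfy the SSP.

(a) [wd]: profile 8-2 — obeys.
(b) [ʀvg]: profile 7-4-2 — obeys.
(c) [fɫð]: profile 3-6-4 — violates.
(d) [ɾθʔ]: profile 7-3-1 — obeys.
(e) [vq]: profile 4-1 — obeys.

4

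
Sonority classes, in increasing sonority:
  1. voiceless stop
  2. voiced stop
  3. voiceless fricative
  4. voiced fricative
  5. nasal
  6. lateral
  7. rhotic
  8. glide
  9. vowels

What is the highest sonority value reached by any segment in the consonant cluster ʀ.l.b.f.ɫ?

/ʀ/ — rhotic, sonority 7.
/l/ — lateral, sonority 6.
/b/ — voiced stop, sonority 2.
/f/ — voiceless fricative, sonority 3.
/ɫ/ — lateral, sonority 6.
The maximum is 7.

7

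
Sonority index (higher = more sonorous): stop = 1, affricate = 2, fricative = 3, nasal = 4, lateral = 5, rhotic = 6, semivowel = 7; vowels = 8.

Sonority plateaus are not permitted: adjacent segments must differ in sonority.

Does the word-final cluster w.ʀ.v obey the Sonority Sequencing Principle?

/w/ is a semivowel (sonority 7).
/ʀ/ is a rhotic (sonority 6).
/v/ is a fricative (sonority 3).
The profile 7-6-3 strictly falls, so the word-final cluster satisfies the SSP.

yes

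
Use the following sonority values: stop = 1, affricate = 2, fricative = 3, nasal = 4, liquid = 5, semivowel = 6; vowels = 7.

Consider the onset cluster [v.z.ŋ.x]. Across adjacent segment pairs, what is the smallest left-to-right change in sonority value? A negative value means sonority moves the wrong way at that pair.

/v/ — fricative, sonority 3.
/z/ — fricative, sonority 3.
/ŋ/ — nasal, sonority 4.
/x/ — fricative, sonority 3.
/v/→/z/: change +0.
/z/→/ŋ/: change +1.
/ŋ/→/x/: change -1.
Minimum = -1.

-1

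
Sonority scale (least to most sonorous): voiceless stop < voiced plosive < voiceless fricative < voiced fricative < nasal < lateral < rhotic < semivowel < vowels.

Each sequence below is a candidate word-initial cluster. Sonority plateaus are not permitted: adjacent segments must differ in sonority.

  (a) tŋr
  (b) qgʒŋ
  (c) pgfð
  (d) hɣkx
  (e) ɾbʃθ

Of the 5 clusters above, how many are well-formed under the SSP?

3

(a) 1-5-7 → obeys
(b) 1-2-4-5 → obeys
(c) 1-2-3-4 → obeys
(d) 3-4-1-3 → violates
(e) 7-2-3-3 → violates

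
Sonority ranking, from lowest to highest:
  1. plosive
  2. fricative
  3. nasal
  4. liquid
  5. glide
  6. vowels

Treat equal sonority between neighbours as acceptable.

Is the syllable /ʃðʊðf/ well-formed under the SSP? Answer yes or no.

yes

Onset: /ʃ/ is a fricative (sonority 2), /ð/ is a fricative (sonority 2); then the nucleus /ʊ/ (sonority 6).
Onset profile 2-2-6 — rises to the nucleus.
Coda: /ð/ is a fricative (sonority 2), /f/ is a fricative (sonority 2).
Coda profile 6-2-2 — falls from the nucleus.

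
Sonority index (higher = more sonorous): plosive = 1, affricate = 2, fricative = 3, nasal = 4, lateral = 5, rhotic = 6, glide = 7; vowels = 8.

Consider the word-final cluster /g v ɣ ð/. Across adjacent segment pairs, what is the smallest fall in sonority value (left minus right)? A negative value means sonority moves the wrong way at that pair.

-2

/g/ is a plosive (sonority 1).
/v/ is a fricative (sonority 3).
/ɣ/ is a fricative (sonority 3).
/ð/ is a fricative (sonority 3).
/g/→/v/: change -2.
/v/→/ɣ/: change +0.
/ɣ/→/ð/: change +0.
Minimum = -2.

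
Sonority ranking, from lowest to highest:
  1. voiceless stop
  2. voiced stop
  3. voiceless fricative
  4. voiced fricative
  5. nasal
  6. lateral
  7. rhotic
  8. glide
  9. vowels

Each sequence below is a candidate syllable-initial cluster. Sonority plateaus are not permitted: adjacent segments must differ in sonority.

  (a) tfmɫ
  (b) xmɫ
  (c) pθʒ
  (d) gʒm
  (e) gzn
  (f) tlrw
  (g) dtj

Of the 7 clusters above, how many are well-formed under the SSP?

(a) tfmɫ: profile 1-3-5-6 — obeys.
(b) xmɫ: profile 3-5-6 — obeys.
(c) pθʒ: profile 1-3-4 — obeys.
(d) gʒm: profile 2-4-5 — obeys.
(e) gzn: profile 2-4-5 — obeys.
(f) tlrw: profile 1-6-7-8 — obeys.
(g) dtj: profile 2-1-8 — violates.

6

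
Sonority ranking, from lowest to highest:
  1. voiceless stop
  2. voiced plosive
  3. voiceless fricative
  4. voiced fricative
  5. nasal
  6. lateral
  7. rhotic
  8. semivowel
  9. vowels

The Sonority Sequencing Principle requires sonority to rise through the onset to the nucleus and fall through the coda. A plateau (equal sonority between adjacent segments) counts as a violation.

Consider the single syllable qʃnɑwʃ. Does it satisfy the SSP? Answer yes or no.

Onset: /q/ is a voiceless stop (sonority 1), /ʃ/ is a voiceless fricative (sonority 3), /n/ is a nasal (sonority 5); then the nucleus /ɑ/ (sonority 9).
Onset profile 1-3-5-9 — rises to the nucleus.
Coda: /w/ is a semivowel (sonority 8), /ʃ/ is a voiceless fricative (sonority 3).
Coda profile 9-8-3 — falls from the nucleus.

yes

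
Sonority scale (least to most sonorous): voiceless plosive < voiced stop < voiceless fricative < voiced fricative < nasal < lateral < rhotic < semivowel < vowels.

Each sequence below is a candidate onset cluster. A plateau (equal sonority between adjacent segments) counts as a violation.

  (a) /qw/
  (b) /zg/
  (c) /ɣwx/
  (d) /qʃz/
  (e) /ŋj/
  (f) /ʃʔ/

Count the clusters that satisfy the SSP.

3

(a) 1-8 → obeys
(b) 4-2 → violates
(c) 4-8-3 → violates
(d) 1-3-4 → obeys
(e) 5-8 → obeys
(f) 3-1 → violates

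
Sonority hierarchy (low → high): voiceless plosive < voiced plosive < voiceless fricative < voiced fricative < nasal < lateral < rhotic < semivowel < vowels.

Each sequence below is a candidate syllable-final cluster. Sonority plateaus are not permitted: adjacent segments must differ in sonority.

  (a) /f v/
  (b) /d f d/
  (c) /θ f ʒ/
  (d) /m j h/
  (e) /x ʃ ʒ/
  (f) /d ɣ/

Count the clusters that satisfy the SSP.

0

(a) /f v/: profile 3-4 — violates.
(b) /d f d/: profile 2-3-2 — violates.
(c) /θ f ʒ/: profile 3-3-4 — violates.
(d) /m j h/: profile 5-8-3 — violates.
(e) /x ʃ ʒ/: profile 3-3-4 — violates.
(f) /d ɣ/: profile 2-4 — violates.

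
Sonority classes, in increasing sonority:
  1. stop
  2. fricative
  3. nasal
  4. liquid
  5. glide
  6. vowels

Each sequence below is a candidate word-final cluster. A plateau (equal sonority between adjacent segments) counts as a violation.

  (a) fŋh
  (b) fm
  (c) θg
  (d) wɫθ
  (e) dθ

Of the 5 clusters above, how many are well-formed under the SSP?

2

(a) fŋh: profile 2-3-2 — violates.
(b) fm: profile 2-3 — violates.
(c) θg: profile 2-1 — obeys.
(d) wɫθ: profile 5-4-2 — obeys.
(e) dθ: profile 1-2 — violates.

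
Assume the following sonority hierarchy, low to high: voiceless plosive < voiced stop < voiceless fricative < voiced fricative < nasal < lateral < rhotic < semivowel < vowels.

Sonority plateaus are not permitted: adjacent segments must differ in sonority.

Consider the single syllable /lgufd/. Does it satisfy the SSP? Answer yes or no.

no

Onset: /l/ is a lateral (sonority 6), /g/ is a voiced stop (sonority 2); then the nucleus /u/ (sonority 9).
Onset profile 6-2-9 — does not strictly rise throughout.
Coda: /f/ is a voiceless fricative (sonority 3), /d/ is a voiced stop (sonority 2).
Coda profile 9-3-2 — falls from the nucleus.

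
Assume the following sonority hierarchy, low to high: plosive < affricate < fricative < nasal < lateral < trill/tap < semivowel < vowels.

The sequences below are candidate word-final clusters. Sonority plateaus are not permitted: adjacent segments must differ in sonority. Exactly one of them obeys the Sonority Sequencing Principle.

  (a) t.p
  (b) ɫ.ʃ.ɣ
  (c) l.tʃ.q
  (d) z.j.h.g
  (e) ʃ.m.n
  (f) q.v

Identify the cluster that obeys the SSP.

(a) sonority 1-1: ill-formed.
(b) sonority 5-3-3: ill-formed.
(c) sonority 5-2-1: well-formed.
(d) sonority 3-7-3-1: ill-formed.
(e) sonority 3-4-4: ill-formed.
(f) sonority 1-3: ill-formed.

c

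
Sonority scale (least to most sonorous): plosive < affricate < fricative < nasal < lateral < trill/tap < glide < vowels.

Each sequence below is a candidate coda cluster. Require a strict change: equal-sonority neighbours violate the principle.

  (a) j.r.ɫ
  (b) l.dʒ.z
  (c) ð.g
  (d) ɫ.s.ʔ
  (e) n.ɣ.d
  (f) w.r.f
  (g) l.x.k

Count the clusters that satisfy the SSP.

(a) sonority 7-6-5: well-formed.
(b) sonority 5-2-3: ill-formed.
(c) sonority 3-1: well-formed.
(d) sonority 5-3-1: well-formed.
(e) sonority 4-3-1: well-formed.
(f) sonority 7-6-3: well-formed.
(g) sonority 5-3-1: well-formed.

6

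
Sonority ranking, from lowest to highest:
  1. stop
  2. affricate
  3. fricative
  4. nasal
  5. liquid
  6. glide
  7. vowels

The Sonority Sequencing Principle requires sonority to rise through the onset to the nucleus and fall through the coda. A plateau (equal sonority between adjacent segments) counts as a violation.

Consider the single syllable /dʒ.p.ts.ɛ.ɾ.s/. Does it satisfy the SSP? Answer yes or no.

no

Onset: /dʒ/ is an affricate (sonority 2), /p/ is a stop (sonority 1), /ts/ is an affricate (sonority 2); then the nucleus /ɛ/ (sonority 7).
Onset profile 2-1-2-7 — does not strictly rise throughout.
Coda: /ɾ/ is a liquid (sonority 5), /s/ is a fricative (sonority 3).
Coda profile 7-5-3 — falls from the nucleus.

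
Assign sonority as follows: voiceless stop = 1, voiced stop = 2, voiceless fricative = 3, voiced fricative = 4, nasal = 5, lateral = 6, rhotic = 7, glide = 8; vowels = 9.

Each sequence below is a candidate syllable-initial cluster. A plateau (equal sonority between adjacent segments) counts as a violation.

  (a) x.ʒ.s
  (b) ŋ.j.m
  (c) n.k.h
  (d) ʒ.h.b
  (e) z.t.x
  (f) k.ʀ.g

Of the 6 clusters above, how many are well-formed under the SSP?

0

(a) x.ʒ.s: profile 3-4-3 — violates.
(b) ŋ.j.m: profile 5-8-5 — violates.
(c) n.k.h: profile 5-1-3 — violates.
(d) ʒ.h.b: profile 4-3-2 — violates.
(e) z.t.x: profile 4-1-3 — violates.
(f) k.ʀ.g: profile 1-7-2 — violates.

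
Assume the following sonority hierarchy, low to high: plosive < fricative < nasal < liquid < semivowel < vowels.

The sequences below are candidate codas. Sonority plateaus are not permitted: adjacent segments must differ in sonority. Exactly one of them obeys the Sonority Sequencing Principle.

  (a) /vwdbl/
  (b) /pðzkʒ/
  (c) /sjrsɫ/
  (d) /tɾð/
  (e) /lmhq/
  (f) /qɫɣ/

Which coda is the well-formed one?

e

(a) 2-5-1-1-4 → violates
(b) 1-2-2-1-2 → violates
(c) 2-5-4-2-4 → violates
(d) 1-4-2 → violates
(e) 4-3-2-1 → obeys
(f) 1-4-2 → violates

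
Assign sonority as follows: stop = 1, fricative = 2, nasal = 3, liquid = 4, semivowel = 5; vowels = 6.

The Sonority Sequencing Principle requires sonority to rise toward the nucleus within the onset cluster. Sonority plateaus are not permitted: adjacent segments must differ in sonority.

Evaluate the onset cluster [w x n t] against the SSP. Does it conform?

no

/w/ — semivowel, sonority 5.
/x/ — fricative, sonority 2.
/n/ — nasal, sonority 3.
/t/ — stop, sonority 1.
The profile is 5-2-3-1. Between /w/ (5) and /x/ (2) sonority does not rise, so the cluster violates the SSP.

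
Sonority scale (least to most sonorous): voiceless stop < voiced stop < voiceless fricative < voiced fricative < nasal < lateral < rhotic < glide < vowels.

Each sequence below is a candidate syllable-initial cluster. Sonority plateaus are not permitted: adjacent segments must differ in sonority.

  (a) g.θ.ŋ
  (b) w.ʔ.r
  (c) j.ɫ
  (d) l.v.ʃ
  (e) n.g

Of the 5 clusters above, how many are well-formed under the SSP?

(a) sonority 2-3-5: well-formed.
(b) sonority 8-1-7: ill-formed.
(c) sonority 8-6: ill-formed.
(d) sonority 6-4-3: ill-formed.
(e) sonority 5-2: ill-formed.

1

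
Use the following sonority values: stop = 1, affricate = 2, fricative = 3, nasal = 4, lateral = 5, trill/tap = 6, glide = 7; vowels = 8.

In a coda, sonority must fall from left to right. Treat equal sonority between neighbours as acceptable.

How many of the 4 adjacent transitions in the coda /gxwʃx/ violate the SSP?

/g/ is a stop (sonority 1).
/x/ is a fricative (sonority 3).
/w/ is a glide (sonority 7).
/ʃ/ is a fricative (sonority 3).
/x/ is a fricative (sonority 3).
/g/→/x/: 1→3 (does not fall) — violation.
/x/→/w/: 3→7 (does not fall) — violation.
/w/→/ʃ/: 7→3 (falls) — ok.
/ʃ/→/x/: 3→3 (plateau, allowed) — ok.

2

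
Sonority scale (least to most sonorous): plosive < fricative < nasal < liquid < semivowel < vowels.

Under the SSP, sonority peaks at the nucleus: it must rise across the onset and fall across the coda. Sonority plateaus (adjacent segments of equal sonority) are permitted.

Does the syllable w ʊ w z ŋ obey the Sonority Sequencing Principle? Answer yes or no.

no

Onset: /w/ is a semivowel (sonority 5); then the nucleus /ʊ/ (sonority 6).
Onset profile 5-6 — rises to the nucleus.
Coda: /w/ is a semivowel (sonority 5), /z/ is a fricative (sonority 2), /ŋ/ is a nasal (sonority 3).
Coda profile 6-5-2-3 — does not fall throughout.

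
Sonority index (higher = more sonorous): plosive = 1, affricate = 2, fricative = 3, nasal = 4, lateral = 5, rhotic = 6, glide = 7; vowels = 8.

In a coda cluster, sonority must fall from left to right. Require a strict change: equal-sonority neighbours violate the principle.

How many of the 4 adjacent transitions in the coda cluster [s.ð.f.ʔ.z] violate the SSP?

/s/ is a fricative (sonority 3).
/ð/ is a fricative (sonority 3).
/f/ is a fricative (sonority 3).
/ʔ/ is a plosive (sonority 1).
/z/ is a fricative (sonority 3).
/s/→/ð/: 3→3 (plateau) — violation.
/ð/→/f/: 3→3 (plateau) — violation.
/f/→/ʔ/: 3→1 (falls) — ok.
/ʔ/→/z/: 1→3 (does not fall) — violation.

3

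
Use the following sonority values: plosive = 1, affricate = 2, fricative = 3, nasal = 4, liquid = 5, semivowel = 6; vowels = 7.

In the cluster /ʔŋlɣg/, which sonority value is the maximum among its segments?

5

/ʔ/ is a plosive (sonority 1).
/ŋ/ is a nasal (sonority 4).
/l/ is a liquid (sonority 5).
/ɣ/ is a fricative (sonority 3).
/g/ is a plosive (sonority 1).
The maximum is 5.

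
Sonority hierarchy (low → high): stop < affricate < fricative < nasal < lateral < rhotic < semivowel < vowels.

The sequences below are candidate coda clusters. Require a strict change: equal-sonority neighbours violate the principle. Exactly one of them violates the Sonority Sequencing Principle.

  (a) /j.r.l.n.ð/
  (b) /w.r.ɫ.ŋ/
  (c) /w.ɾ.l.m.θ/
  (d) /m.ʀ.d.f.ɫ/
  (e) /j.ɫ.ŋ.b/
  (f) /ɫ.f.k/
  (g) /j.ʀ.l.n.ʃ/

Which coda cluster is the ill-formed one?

d

(a) 7-6-5-4-3 → obeys
(b) 7-6-5-4 → obeys
(c) 7-6-5-4-3 → obeys
(d) 4-6-1-3-5 → violates
(e) 7-5-4-1 → obeys
(f) 5-3-1 → obeys
(g) 7-6-5-4-3 → obeys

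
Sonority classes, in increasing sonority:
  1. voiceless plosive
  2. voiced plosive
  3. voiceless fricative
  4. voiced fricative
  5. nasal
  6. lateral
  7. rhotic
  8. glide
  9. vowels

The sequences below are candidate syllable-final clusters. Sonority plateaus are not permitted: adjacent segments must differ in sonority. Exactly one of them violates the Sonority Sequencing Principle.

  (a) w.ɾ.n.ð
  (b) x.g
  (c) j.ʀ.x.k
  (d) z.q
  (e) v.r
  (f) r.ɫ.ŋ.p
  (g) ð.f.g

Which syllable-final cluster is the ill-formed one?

(a) w.ɾ.n.ð: profile 8-7-5-4 — obeys.
(b) x.g: profile 3-2 — obeys.
(c) j.ʀ.x.k: profile 8-7-3-1 — obeys.
(d) z.q: profile 4-1 — obeys.
(e) v.r: profile 4-7 — violates.
(f) r.ɫ.ŋ.p: profile 7-6-5-1 — obeys.
(g) ð.f.g: profile 4-3-2 — obeys.

e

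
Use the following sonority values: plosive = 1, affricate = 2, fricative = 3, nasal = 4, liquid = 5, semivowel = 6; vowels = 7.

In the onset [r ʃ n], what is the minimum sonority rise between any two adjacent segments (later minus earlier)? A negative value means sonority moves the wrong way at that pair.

/r/ — liquid, sonority 5.
/ʃ/ — fricative, sonority 3.
/n/ — nasal, sonority 4.
/r/→/ʃ/: change -2.
/ʃ/→/n/: change +1.
Minimum = -2.

-2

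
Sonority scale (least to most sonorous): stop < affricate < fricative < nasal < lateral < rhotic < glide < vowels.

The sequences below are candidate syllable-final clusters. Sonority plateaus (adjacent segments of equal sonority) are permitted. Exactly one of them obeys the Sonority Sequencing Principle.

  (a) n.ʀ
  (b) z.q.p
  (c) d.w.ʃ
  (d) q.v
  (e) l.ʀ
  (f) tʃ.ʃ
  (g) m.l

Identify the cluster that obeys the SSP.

(a) n.ʀ: profile 4-6 — violates.
(b) z.q.p: profile 3-1-1 — obeys.
(c) d.w.ʃ: profile 1-7-3 — violates.
(d) q.v: profile 1-3 — violates.
(e) l.ʀ: profile 5-6 — violates.
(f) tʃ.ʃ: profile 2-3 — violates.
(g) m.l: profile 4-5 — violates.

b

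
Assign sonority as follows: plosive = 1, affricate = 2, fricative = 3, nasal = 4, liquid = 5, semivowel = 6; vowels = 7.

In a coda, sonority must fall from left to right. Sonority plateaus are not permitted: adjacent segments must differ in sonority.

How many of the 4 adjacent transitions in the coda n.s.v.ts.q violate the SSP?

/n/ — nasal, sonority 4.
/s/ — fricative, sonority 3.
/v/ — fricative, sonority 3.
/ts/ — affricate, sonority 2.
/q/ — plosive, sonority 1.
/n/→/s/: 4→3 (falls) — ok.
/s/→/v/: 3→3 (plateau) — violation.
/v/→/ts/: 3→2 (falls) — ok.
/ts/→/q/: 2→1 (falls) — ok.

1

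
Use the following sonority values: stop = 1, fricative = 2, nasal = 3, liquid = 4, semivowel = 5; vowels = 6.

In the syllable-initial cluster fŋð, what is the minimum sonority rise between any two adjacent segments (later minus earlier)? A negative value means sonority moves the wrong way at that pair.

/f/ is a fricative (sonority 2).
/ŋ/ is a nasal (sonority 3).
/ð/ is a fricative (sonority 2).
/f/→/ŋ/: change +1.
/ŋ/→/ð/: change -1.
Minimum = -1.

-1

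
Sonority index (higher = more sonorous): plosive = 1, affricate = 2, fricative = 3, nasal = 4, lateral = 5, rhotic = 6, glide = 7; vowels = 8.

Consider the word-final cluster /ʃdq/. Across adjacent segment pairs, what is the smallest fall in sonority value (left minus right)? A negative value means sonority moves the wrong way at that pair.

0

/ʃ/ — fricative, sonority 3.
/d/ — plosive, sonority 1.
/q/ — plosive, sonority 1.
/ʃ/→/d/: change +2.
/d/→/q/: change +0.
Minimum = 0.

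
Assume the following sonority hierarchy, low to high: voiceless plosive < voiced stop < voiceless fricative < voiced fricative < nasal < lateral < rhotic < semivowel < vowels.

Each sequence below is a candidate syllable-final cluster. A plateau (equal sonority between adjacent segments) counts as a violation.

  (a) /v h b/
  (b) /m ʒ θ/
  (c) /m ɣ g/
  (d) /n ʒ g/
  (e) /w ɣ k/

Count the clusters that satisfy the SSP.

5

(a) 4-3-2 → obeys
(b) 5-4-3 → obeys
(c) 5-4-2 → obeys
(d) 5-4-2 → obeys
(e) 8-4-1 → obeys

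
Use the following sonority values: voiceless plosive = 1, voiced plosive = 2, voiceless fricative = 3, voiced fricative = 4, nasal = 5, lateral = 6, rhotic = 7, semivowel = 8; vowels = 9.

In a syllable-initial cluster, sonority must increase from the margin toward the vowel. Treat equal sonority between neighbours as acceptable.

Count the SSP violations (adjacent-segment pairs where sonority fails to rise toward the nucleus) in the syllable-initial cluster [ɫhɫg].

2

/ɫ/ is a lateral (sonority 6).
/h/ is a voiceless fricative (sonority 3).
/ɫ/ is a lateral (sonority 6).
/g/ is a voiced plosive (sonority 2).
/ɫ/→/h/: 6→3 (does not rise) — violation.
/h/→/ɫ/: 3→6 (rises) — ok.
/ɫ/→/g/: 6→2 (does not rise) — violation.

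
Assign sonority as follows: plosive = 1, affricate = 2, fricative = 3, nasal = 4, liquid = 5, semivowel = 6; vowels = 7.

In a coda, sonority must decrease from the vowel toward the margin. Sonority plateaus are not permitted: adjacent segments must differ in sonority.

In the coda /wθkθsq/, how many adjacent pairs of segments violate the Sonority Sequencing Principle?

2

/w/ is a semivowel (sonority 6).
/θ/ is a fricative (sonority 3).
/k/ is a plosive (sonority 1).
/θ/ is a fricative (sonority 3).
/s/ is a fricative (sonority 3).
/q/ is a plosive (sonority 1).
/w/→/θ/: 6→3 (falls) — ok.
/θ/→/k/: 3→1 (falls) — ok.
/k/→/θ/: 1→3 (does not fall) — violation.
/θ/→/s/: 3→3 (plateau) — violation.
/s/→/q/: 3→1 (falls) — ok.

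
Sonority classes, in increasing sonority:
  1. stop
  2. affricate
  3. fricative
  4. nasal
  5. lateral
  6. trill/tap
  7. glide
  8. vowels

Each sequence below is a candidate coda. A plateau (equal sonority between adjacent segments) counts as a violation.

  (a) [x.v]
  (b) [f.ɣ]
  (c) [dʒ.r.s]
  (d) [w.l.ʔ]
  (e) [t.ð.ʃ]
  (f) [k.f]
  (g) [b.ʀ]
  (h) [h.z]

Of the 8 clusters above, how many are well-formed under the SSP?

1

(a) sonority 3-3: ill-formed.
(b) sonority 3-3: ill-formed.
(c) sonority 2-6-3: ill-formed.
(d) sonority 7-5-1: well-formed.
(e) sonority 1-3-3: ill-formed.
(f) sonority 1-3: ill-formed.
(g) sonority 1-6: ill-formed.
(h) sonority 3-3: ill-formed.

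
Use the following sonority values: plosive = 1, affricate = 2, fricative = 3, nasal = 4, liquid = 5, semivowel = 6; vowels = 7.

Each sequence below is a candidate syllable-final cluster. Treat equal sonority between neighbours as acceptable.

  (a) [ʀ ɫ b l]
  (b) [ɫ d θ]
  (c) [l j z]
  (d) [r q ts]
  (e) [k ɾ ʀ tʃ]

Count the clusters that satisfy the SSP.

0

(a) sonority 5-5-1-5: ill-formed.
(b) sonority 5-1-3: ill-formed.
(c) sonority 5-6-3: ill-formed.
(d) sonority 5-1-2: ill-formed.
(e) sonority 1-5-5-2: ill-formed.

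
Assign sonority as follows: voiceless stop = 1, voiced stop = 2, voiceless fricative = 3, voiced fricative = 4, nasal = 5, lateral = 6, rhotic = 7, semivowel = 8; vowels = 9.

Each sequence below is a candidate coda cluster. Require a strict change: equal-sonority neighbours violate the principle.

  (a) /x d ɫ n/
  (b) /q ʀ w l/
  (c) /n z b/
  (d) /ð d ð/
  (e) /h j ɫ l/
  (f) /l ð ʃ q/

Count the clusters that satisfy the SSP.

2

(a) sonority 3-2-6-5: ill-formed.
(b) sonority 1-7-8-6: ill-formed.
(c) sonority 5-4-2: well-formed.
(d) sonority 4-2-4: ill-formed.
(e) sonority 3-8-6-6: ill-formed.
(f) sonority 6-4-3-1: well-formed.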